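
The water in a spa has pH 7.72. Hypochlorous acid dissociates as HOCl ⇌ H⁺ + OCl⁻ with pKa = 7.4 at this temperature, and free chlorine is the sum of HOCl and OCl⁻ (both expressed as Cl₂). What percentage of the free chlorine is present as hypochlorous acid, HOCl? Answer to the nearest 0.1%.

[OCl⁻]/[HOCl] = 10^(pH − pKa) = 10^(7.72 − 7.4) = 10^0.32 = 2.089.
Fraction as HOCl = 1 / (1 + 2.089) = 0.3237.

32.4%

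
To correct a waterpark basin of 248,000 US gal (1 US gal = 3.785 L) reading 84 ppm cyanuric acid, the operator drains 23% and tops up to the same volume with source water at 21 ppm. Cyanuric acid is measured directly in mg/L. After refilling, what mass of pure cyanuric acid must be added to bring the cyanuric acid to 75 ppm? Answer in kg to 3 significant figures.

5.15 kg

Volume: 248,000 US gal × 3.785 L/gal = 938,680 L.
After draining 23% and refilling: 84 × 0.77 + 21 × 0.23 = 69.51 ppm.
Deficit to target: 75 − 69.51 = 5.49 mg/L.
Mass: 5.49 mg/L × 938,680 L = 5153 g cyanuric acid.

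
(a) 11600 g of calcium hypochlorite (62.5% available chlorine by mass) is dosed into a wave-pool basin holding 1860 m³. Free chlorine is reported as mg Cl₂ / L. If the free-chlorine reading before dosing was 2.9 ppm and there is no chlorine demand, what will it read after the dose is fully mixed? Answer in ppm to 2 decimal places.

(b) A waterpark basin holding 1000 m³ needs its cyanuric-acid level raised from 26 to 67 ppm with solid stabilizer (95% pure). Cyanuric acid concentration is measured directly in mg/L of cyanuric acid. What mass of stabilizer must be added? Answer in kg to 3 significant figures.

(a) Volume: 1860 m³ = 1,860,000 L.
(a) Available chlorine delivered: 11,600 g × 0.625 = 7250 g as Cl₂.
(a) Concentration rise: 7250 g / 1,860,000 L = 3.898 mg/L = 3.90 ppm.
(a) Final FC: 2.9 + 3.90 = 6.80 ppm.

(b) Volume: 1000 m³ = 1,000,000 L.
(b) CYA to add: (67 − 26) = 41 mg/L × 1,000,000 L = 41,000 g cyanuric acid.
(b) At 95% purity: 41,000 / 0.95 = 43,160 g product.

(a) 6.80 ppm; (b) 43.2 kg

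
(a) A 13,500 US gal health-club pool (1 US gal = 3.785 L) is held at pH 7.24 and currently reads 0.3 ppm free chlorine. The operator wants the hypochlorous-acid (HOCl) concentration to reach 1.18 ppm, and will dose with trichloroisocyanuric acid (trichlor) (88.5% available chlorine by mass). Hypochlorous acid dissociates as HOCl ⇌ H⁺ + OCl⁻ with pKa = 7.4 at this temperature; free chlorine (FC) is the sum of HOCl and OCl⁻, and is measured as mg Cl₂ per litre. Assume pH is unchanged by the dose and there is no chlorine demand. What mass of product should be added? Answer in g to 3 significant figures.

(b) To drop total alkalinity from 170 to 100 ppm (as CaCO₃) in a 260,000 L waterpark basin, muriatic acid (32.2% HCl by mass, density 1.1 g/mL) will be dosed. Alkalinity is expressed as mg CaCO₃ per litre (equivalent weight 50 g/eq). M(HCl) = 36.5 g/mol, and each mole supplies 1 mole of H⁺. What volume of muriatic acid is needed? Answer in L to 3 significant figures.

(a) Volume: 13,500 US gal × 3.785 L/gal = 51,098 L.
(a) [OCl⁻]/[HOCl] = 10^(pH − pKa) = 10^(7.24 − 7.4) = 0.6918; fraction as HOCl = 1/(1 + 0.6918) = 0.5911.
(a) Free chlorine required for 1.18 ppm HOCl: 1.18 / 0.5911 = 1.996 ppm.
(a) FC to add: 1.996 − 0.3 = 1.696 mg/L as Cl₂.
(a) Cl₂ equivalent: 1.696 mg/L × 51,098 L = 86.68 g.
(a) Product at 88.5% available Cl: 86.68 / 0.885 = 97.94 g.

(b) Alkalinity to neutralize: (170 − 100) = 70 mg/L as CaCO₃ × 260,000 L = 18,200 g as CaCO₃.
(b) Equivalents of H⁺ required: 18,200 ÷ 50 g/eq = 364 eq = 364 mol HCl.
(b) Mass of HCl: 364 × 36.5 = 13,290 g.
(b) Mass of 32.2% solution: 13,290 / 0.322 = 41,260 g.
(b) Volume: 41,260 g ÷ 1.1 g/mL = 37,510 mL.

(a) 97.9 g; (b) 37.5 L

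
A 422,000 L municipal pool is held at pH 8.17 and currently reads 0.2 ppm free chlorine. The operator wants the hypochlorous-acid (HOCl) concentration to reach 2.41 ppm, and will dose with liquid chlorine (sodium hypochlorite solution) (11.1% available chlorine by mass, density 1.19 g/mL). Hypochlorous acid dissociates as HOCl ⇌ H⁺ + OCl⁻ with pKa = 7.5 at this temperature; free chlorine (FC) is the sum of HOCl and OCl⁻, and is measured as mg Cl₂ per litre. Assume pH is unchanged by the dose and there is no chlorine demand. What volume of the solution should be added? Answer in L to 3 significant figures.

43.1 L

[OCl⁻]/[HOCl] = 10^(pH − pKa) = 10^(8.17 − 7.5) = 4.677; fraction as HOCl = 1/(1 + 4.677) = 0.1761.
Free chlorine required for 2.41 ppm HOCl: 2.41 / 0.1761 = 13.68 ppm.
FC to add: 13.68 − 0.2 = 13.48 mg/L as Cl₂.
Cl₂ equivalent: 13.48 mg/L × 422,000 L = 5690 g.
Product at 11.1% available Cl: 5690 / 0.111 = 51,260 g.
Volume: 51,260 g ÷ 1.19 g/mL = 43,070 mL.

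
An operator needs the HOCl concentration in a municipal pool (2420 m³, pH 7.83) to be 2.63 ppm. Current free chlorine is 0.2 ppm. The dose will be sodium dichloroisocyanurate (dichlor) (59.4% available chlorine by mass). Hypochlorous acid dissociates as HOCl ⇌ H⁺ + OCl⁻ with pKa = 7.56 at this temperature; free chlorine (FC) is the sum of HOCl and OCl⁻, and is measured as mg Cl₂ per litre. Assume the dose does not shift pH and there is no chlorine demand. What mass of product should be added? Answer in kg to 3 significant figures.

29.9 kg

Volume: 2420 m³ = 2,420,000 L.
[OCl⁻]/[HOCl] = 10^(pH − pKa) = 10^(7.83 − 7.56) = 1.862; fraction as HOCl = 1/(1 + 1.862) = 0.3494.
Free chlorine required for 2.63 ppm HOCl: 2.63 / 0.3494 = 7.527 ppm.
FC to add: 7.527 − 0.2 = 7.327 mg/L as Cl₂.
Cl₂ equivalent: 7.327 mg/L × 2,420,000 L = 17,730 g.
Product at 59.4% available Cl: 17,730 / 0.594 = 29,850 g.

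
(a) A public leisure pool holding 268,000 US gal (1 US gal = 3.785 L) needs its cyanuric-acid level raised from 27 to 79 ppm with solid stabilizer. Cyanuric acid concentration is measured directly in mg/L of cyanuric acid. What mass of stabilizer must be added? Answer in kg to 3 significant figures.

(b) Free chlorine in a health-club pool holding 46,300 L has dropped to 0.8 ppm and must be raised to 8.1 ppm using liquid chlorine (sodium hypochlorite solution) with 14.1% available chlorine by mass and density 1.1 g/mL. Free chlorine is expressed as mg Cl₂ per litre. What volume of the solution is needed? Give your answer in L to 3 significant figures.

(a) 52.7 kg; (b) 2.18 L

(a) Volume: 268,000 US gal × 3.785 L/gal = 1,014,380 L.
(a) CYA to add: (79 − 27) = 52 mg/L × 1,014,380 L = 52,750 g cyanuric acid.

(b) Chlorine deficit: 8.1 − 0.8 = 7.3 ppm = 7.3 mg/L as Cl₂.
(b) Cl₂ equivalent needed: 7.3 mg/L × 46,300 L = 338,000 mg = 338 g.
(b) Product at 14.1% available chlorine: 338 / 0.141 = 2397 g.
(b) Volume at density 1.1 g/mL: 2397 g ÷ 1.1 g/mL = 2179 mL.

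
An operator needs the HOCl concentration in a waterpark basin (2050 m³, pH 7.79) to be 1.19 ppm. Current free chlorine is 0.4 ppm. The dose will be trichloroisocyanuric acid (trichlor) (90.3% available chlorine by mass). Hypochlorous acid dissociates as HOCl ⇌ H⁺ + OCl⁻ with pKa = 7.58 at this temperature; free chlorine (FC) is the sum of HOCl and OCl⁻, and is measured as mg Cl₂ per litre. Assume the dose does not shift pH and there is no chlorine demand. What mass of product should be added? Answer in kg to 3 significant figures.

Volume: 2050 m³ = 2,050,000 L.
[OCl⁻]/[HOCl] = 10^(pH − pKa) = 10^(7.79 − 7.58) = 1.622; fraction as HOCl = 1/(1 + 1.622) = 0.3814.
Free chlorine required for 1.19 ppm HOCl: 1.19 / 0.3814 = 3.12 ppm.
FC to add: 3.12 − 0.4 = 2.72 mg/L as Cl₂.
Cl₂ equivalent: 2.72 mg/L × 2,050,000 L = 5576 g.
Product at 90.3% available Cl: 5576 / 0.903 = 6175 g.

6.17 kg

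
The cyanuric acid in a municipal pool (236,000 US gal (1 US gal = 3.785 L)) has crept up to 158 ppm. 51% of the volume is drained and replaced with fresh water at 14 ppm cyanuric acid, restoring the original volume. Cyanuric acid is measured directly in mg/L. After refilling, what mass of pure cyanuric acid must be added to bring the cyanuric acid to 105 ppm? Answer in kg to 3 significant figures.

18.3 kg

Volume: 236,000 US gal × 3.785 L/gal = 893,260 L.
After draining 51% and refilling: 158 × 0.49 + 14 × 0.51 = 84.56 ppm.
Deficit to target: 105 − 84.56 = 20.44 mg/L.
Mass: 20.44 mg/L × 893,260 L = 18,260 g cyanuric acid.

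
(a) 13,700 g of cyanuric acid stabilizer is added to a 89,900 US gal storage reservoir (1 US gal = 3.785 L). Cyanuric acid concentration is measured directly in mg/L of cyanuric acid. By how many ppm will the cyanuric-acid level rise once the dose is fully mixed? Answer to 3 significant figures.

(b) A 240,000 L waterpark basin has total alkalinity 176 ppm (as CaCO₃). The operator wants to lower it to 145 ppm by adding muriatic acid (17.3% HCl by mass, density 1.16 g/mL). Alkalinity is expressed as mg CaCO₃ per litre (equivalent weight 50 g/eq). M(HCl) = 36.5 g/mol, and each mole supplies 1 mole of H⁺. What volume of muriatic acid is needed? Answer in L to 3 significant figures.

(a) 40.3 ppm; (b) 27.1 L

(a) Volume: 89,900 US gal × 3.785 L/gal = 340,272 L.
(a) Rise: 13,700 g / 340,272 L × 1000 = 40.26 mg/L.

(b) Alkalinity to neutralize: (176 − 145) = 31 mg/L as CaCO₃ × 240,000 L = 7440 g as CaCO₃.
(b) Equivalents of H⁺ required: 7440 ÷ 50 g/eq = 148.8 eq = 148.8 mol HCl.
(b) Mass of HCl: 148.8 × 36.5 = 5431 g.
(b) Mass of 17.3% solution: 5431 / 0.173 = 31,390 g.
(b) Volume: 31,390 g ÷ 1.16 g/mL = 27,060 mL.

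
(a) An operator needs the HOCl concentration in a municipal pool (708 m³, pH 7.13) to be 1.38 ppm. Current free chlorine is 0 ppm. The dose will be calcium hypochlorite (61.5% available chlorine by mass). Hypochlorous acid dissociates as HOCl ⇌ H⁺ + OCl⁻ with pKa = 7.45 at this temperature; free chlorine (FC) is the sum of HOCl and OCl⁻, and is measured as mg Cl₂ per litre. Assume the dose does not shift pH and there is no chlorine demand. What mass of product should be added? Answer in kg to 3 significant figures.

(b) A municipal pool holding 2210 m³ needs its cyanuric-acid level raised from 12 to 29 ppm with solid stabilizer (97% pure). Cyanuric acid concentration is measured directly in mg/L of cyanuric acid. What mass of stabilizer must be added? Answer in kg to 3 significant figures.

(a) 2.35 kg; (b) 38.7 kg

(a) Volume: 708 m³ = 708,000 L.
(a) [OCl⁻]/[HOCl] = 10^(pH − pKa) = 10^(7.13 − 7.45) = 0.4786; fraction as HOCl = 1/(1 + 0.4786) = 0.6763.
(a) Free chlorine required for 1.38 ppm HOCl: 1.38 / 0.6763 = 2.041 ppm.
(a) FC to add: 2.041 − 0 = 2.041 mg/L as Cl₂.
(a) Cl₂ equivalent: 2.041 mg/L × 708,000 L = 1445 g.
(a) Product at 61.5% available Cl: 1445 / 0.615 = 2349 g.

(b) Volume: 2210 m³ = 2,210,000 L.
(b) CYA to add: (29 − 12) = 17 mg/L × 2,210,000 L = 37,570 g cyanuric acid.
(b) At 97% purity: 37,570 / 0.97 = 38,730 g product.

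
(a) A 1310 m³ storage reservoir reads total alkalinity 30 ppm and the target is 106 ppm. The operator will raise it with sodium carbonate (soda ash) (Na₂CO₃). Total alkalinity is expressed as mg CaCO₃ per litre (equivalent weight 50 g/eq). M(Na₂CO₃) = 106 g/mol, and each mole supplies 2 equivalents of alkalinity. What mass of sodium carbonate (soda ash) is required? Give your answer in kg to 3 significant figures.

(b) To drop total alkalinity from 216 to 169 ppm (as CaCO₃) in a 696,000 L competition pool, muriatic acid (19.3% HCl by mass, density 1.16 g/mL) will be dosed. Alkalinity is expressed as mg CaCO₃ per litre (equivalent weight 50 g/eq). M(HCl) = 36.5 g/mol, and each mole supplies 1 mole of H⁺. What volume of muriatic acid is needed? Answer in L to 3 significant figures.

(a) 106 kg; (b) 107 L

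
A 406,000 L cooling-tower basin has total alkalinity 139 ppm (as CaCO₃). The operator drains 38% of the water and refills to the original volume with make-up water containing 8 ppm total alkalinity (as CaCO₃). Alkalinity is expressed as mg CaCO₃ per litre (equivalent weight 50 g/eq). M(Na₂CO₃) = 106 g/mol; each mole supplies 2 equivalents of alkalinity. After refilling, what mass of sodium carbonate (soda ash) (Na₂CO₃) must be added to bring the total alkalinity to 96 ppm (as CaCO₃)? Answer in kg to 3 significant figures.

2.92 kg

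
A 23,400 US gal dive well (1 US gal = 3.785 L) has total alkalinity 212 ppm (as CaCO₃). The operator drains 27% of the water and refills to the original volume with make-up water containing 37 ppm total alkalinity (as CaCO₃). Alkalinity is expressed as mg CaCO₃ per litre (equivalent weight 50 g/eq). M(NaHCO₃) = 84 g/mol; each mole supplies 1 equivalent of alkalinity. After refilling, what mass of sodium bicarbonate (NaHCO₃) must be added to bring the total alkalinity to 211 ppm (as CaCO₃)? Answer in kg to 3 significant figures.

Volume: 23,400 US gal × 3.785 L/gal = 88,569 L.
After draining 27% and refilling: 212 × 0.73 + 37 × 0.27 = 164.75 ppm.
Deficit to target: 211 − 164.75 = 46.25 mg/L.
As CaCO₃: 46.25 mg/L × 88,569 L = 4096 g; ÷ 50 g/eq ÷ 1 = 81.93 mol NaHCO₃.
Mass: 81.93 × 84 = 6882 g.

6.88 kg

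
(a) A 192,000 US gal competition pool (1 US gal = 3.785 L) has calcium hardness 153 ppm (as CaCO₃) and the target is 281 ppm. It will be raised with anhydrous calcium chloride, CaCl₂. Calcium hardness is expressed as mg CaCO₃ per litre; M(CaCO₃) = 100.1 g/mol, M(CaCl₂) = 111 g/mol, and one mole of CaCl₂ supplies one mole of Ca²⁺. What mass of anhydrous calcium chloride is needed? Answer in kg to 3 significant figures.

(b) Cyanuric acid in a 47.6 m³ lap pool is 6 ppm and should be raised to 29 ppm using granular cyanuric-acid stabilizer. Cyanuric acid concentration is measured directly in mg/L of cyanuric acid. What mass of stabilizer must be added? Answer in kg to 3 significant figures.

(a) Volume: 192,000 US gal × 3.785 L/gal = 726,720 L.
(a) Hardness to add: (281 − 153) = 128 mg/L as CaCO₃ × 726,720 L = 93,020 g as CaCO₃.
(a) Moles of Ca²⁺ (1 mol Ca²⁺ ≡ 1 mol CaCO₃): 93,020 / 100.1 g/mol = 929.3 mol.
(a) Mass of CaCl₂: 929.3 × 111 = 103,100 g.

(b) Volume: 47.6 m³ = 47,600 L.
(b) CYA to add: (29 − 6) = 23 mg/L × 47,600 L = 1095 g cyanuric acid.

(a) 103 kg; (b) 1.09 kg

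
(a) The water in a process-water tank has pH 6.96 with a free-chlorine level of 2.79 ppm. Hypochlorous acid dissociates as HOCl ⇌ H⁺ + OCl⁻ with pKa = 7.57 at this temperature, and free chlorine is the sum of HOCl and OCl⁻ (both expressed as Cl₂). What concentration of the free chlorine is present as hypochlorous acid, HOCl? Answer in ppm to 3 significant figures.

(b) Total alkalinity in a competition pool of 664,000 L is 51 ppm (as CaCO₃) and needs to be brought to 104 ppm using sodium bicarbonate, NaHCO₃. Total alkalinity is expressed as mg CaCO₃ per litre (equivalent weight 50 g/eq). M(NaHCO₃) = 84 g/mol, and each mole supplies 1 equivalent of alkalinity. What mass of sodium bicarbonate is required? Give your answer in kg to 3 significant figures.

(a) [OCl⁻]/[HOCl] = 10^(pH − pKa) = 10^(6.96 − 7.57) = 10^-0.61 = 0.2455.
(a) Fraction as HOCl = 1 / (1 + 0.2455) = 0.8029.
(a) HOCl = 0.8029 × 2.79 ppm = 2.24 ppm.

(b) Alkalinity to add: (104 − 51) = 53 mg/L as CaCO₃ × 664,000 L = 35,190 g as CaCO₃.
(b) Equivalents: 35,190 g ÷ 50 g/eq = 703.8 eq.
(b) NaHCO₃ supplies 1 eq per mole → 703.8 mol.
(b) Mass: 703.8 mol × 84 g/mol = 59,120 g.

(a) 2.24 ppm; (b) 59.1 kg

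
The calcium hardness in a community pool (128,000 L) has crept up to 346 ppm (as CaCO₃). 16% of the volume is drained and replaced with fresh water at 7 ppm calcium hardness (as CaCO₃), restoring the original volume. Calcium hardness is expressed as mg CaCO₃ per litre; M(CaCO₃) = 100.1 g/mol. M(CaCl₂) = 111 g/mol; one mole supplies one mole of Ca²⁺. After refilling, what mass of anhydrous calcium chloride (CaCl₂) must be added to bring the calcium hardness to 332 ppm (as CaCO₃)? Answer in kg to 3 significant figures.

After draining 16% and refilling: 346 × 0.84 + 7 × 0.16 = 291.76 ppm.
Deficit to target: 332 − 291.76 = 40.24 mg/L.
As CaCO₃: 40.24 mg/L × 128,000 L = 5151 g; ÷ 100.1 = 51.46 mol Ca²⁺.
Mass: 51.46 × 111 = 5712 g.

5.71 kg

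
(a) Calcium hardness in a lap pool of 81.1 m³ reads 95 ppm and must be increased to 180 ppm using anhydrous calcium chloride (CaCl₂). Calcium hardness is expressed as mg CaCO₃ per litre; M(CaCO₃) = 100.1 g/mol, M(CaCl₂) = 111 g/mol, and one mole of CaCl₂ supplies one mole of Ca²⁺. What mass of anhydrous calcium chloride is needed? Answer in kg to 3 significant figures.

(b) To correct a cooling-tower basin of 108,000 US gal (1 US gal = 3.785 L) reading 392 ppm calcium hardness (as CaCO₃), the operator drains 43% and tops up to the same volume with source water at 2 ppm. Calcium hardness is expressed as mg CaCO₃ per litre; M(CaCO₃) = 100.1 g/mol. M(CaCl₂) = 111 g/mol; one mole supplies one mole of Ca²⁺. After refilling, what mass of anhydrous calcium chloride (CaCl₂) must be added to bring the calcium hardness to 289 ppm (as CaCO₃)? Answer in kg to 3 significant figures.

(a) Volume: 81.1 m³ = 81,100 L.
(a) Hardness to add: (180 − 95) = 85 mg/L as CaCO₃ × 81,100 L = 6894 g as CaCO₃.
(a) Moles of Ca²⁺ (1 mol Ca²⁺ ≡ 1 mol CaCO₃): 6894 / 100.1 g/mol = 68.87 mol.
(a) Mass of CaCl₂: 68.87 × 111 = 7644 g.

(b) Volume: 108,000 US gal × 3.785 L/gal = 408,780 L.
(b) After draining 43% and refilling: 392 × 0.57 + 2 × 0.43 = 224.3 ppm.
(b) Deficit to target: 289 − 224.3 = 64.7 mg/L.
(b) As CaCO₃: 64.7 mg/L × 408,780 L = 26,450 g; ÷ 100.1 = 264.2 mol Ca²⁺.
(b) Mass: 264.2 × 111 = 29,330 g.

(a) 7.64 kg; (b) 29.3 kg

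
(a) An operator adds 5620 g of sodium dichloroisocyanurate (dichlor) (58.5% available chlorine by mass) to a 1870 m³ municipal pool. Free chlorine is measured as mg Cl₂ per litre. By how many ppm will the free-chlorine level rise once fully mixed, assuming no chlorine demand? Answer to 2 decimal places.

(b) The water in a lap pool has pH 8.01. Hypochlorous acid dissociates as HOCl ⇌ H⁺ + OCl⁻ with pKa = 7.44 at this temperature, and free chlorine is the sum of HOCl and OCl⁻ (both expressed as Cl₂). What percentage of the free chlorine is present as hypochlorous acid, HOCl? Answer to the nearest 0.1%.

(a) 1.76 ppm; (b) 21.2%

(a) Volume: 1870 m³ = 1,870,000 L.
(a) Available chlorine delivered: 5620 g × 0.585 = 3288 g as Cl₂.
(a) Concentration rise: 3288 g / 1,870,000 L = 1.758 mg/L = 1.76 ppm.

(b) [OCl⁻]/[HOCl] = 10^(pH − pKa) = 10^(8.01 − 7.44) = 10^0.57 = 3.715.
(b) Fraction as HOCl = 1 / (1 + 3.715) = 0.2121.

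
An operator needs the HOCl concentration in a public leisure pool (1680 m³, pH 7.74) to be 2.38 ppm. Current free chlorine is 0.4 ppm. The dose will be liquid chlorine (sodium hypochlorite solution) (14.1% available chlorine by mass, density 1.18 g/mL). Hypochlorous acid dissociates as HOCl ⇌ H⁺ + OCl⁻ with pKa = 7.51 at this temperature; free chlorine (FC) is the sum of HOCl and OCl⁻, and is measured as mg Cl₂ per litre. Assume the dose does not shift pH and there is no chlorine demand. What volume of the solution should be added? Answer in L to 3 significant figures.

60.8 L

Volume: 1680 m³ = 1,680,000 L.
[OCl⁻]/[HOCl] = 10^(pH − pKa) = 10^(7.74 − 7.51) = 1.698; fraction as HOCl = 1/(1 + 1.698) = 0.3706.
Free chlorine required for 2.38 ppm HOCl: 2.38 / 0.3706 = 6.422 ppm.
FC to add: 6.422 − 0.4 = 6.022 mg/L as Cl₂.
Cl₂ equivalent: 6.022 mg/L × 1,680,000 L = 10,120 g.
Product at 14.1% available Cl: 10,120 / 0.141 = 71,750 g.
Volume: 71,750 g ÷ 1.18 g/mL = 60,800 mL.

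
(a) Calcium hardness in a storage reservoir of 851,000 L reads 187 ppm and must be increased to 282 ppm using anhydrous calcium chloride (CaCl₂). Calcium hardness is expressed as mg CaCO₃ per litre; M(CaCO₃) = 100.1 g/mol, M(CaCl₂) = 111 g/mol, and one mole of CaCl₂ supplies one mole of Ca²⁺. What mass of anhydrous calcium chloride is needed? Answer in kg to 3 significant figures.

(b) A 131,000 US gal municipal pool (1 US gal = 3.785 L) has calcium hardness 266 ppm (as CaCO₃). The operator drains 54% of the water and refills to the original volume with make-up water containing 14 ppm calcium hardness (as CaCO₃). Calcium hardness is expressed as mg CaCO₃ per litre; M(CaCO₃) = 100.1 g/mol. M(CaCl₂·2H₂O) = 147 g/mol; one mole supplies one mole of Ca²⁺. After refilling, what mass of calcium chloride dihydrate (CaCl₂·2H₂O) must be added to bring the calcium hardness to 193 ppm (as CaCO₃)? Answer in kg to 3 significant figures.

(a) 89.6 kg; (b) 45.9 kg

(a) Hardness to add: (282 − 187) = 95 mg/L as CaCO₃ × 851,000 L = 80,840 g as CaCO₃.
(a) Moles of Ca²⁺ (1 mol Ca²⁺ ≡ 1 mol CaCO₃): 80,840 / 100.1 g/mol = 807.6 mol.
(a) Mass of CaCl₂: 807.6 × 111 = 89,650 g.

(b) Volume: 131,000 US gal × 3.785 L/gal = 495,835 L.
(b) After draining 54% and refilling: 266 × 0.46 + 14 × 0.54 = 129.92 ppm.
(b) Deficit to target: 193 − 129.92 = 63.08 mg/L.
(b) As CaCO₃: 63.08 mg/L × 495,835 L = 31,280 g; ÷ 100.1 = 312.5 mol Ca²⁺.
(b) Mass: 312.5 × 147 = 45,930 g.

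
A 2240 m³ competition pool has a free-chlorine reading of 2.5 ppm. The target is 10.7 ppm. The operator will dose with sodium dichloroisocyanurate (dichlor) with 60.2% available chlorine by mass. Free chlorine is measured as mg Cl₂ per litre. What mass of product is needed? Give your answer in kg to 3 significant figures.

Volume: 2240 m³ = 2,240,000 L.
Chlorine deficit: 10.7 − 2.5 = 8.2 ppm = 8.2 mg/L as Cl₂.
Cl₂ equivalent needed: 8.2 mg/L × 2,240,000 L = 18,370,000 mg = 18,370 g.
Product at 60.2% available chlorine: 18,370 / 0.602 = 30,510 g.

30.5 kg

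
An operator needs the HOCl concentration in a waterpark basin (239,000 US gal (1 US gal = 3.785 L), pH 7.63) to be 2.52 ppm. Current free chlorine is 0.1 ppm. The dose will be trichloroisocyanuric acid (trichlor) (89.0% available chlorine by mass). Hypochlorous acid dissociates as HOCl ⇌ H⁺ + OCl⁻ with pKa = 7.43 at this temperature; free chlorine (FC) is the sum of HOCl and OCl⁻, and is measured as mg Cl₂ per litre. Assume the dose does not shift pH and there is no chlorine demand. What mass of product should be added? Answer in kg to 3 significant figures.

6.52 kg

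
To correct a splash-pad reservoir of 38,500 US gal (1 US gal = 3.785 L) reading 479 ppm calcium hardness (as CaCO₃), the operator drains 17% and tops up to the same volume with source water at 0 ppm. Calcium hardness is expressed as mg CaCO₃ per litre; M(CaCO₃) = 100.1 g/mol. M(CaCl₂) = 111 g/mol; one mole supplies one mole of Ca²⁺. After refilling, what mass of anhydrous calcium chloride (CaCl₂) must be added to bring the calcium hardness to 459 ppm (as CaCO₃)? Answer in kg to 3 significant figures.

Volume: 38,500 US gal × 3.785 L/gal = 145,722 L.
After draining 17% and refilling: 479 × 0.83 + 0 × 0.17 = 397.57 ppm.
Deficit to target: 459 − 397.57 = 61.43 mg/L.
As CaCO₃: 61.43 mg/L × 145,722 L = 8952 g; ÷ 100.1 = 89.43 mol Ca²⁺.
Mass: 89.43 × 111 = 9926 g.

9.93 kg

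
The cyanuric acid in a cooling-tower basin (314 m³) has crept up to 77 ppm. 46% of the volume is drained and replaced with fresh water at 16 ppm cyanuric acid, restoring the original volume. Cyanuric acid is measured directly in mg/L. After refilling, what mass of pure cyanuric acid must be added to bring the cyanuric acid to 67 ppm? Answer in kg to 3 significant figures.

5.67 kg

Volume: 314 m³ = 314,000 L.
After draining 46% and refilling: 77 × 0.54 + 16 × 0.46 = 48.94 ppm.
Deficit to target: 67 − 48.94 = 18.06 mg/L.
Mass: 18.06 mg/L × 314,000 L = 5671 g cyanuric acid.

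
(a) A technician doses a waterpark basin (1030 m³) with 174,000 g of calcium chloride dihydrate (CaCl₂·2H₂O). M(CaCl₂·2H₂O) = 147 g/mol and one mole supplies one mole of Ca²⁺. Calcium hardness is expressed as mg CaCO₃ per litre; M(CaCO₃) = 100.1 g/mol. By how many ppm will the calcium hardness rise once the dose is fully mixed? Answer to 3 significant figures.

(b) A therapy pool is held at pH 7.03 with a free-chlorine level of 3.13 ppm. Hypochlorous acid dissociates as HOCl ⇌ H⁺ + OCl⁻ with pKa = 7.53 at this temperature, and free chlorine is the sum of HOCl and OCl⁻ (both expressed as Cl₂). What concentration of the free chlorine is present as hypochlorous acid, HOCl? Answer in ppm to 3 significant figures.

(a) 115 ppm; (b) 2.38 ppm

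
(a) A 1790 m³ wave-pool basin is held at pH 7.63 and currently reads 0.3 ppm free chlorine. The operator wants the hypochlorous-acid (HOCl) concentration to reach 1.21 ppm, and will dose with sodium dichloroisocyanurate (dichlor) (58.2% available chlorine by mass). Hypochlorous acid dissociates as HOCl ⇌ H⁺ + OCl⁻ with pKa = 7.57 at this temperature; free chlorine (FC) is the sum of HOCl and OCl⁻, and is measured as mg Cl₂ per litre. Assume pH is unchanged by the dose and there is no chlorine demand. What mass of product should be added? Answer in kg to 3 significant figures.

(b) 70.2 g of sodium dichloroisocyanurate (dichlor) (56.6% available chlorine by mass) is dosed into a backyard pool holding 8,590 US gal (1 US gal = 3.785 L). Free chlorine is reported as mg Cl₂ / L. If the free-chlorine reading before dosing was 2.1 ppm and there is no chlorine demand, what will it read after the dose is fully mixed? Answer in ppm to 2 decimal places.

(a) Volume: 1790 m³ = 1,790,000 L.
(a) [OCl⁻]/[HOCl] = 10^(pH − pKa) = 10^(7.63 − 7.57) = 1.148; fraction as HOCl = 1/(1 + 1.148) = 0.4655.
(a) Free chlorine required for 1.21 ppm HOCl: 1.21 / 0.4655 = 2.599 ppm.
(a) FC to add: 2.599 − 0.3 = 2.299 mg/L as Cl₂.
(a) Cl₂ equivalent: 2.299 mg/L × 1,790,000 L = 4116 g.
(a) Product at 58.2% available Cl: 4116 / 0.582 = 7072 g.

(b) Volume: 8,590 US gal × 3.785 L/gal = 32,513 L.
(b) Available chlorine delivered: 70.2 g × 0.566 = 39.73 g as Cl₂.
(b) Concentration rise: 39.73 g / 32,513 L = 1.222 mg/L = 1.22 ppm.
(b) Final FC: 2.1 + 1.22 = 3.32 ppm.

(a) 7.07 kg; (b) 3.32 ppm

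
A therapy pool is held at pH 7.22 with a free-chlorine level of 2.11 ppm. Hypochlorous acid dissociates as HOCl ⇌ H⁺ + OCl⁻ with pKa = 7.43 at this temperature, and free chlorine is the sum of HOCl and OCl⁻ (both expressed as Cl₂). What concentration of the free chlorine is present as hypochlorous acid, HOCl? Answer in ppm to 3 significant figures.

1.31 ppm

[OCl⁻]/[HOCl] = 10^(pH − pKa) = 10^(7.22 − 7.43) = 10^-0.21 = 0.6166.
Fraction as HOCl = 1 / (1 + 0.6166) = 0.6186.
HOCl = 0.6186 × 2.11 ppm = 1.305 ppm.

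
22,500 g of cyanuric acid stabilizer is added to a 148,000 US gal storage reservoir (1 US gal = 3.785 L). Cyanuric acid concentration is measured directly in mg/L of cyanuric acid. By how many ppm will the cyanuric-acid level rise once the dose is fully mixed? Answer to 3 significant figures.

40.2 ppm

Volume: 148,000 US gal × 3.785 L/gal = 560,180 L.
Rise: 22,500 g / 560,180 L × 1000 = 40.17 mg/L.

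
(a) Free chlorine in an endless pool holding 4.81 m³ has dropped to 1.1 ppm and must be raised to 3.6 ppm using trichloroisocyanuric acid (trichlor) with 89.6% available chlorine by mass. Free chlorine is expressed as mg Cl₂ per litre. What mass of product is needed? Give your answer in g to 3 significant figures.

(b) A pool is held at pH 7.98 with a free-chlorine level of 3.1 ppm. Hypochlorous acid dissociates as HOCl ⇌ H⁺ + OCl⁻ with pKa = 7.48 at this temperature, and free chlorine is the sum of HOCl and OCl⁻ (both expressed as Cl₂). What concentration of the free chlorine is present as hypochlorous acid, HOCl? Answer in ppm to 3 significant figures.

(a) Volume: 4.81 m³ = 4,810 L.
(a) Chlorine deficit: 3.6 − 1.1 = 2.5 ppm = 2.5 mg/L as Cl₂.
(a) Cl₂ equivalent needed: 2.5 mg/L × 4,810 L = 12,020 mg = 12.03 g.
(a) Product at 89.6% available chlorine: 12.03 / 0.896 = 13.42 g.

(b) [OCl⁻]/[HOCl] = 10^(pH − pKa) = 10^(7.98 − 7.48) = 10^0.50 = 3.162.
(b) Fraction as HOCl = 1 / (1 + 3.162) = 0.2403.
(b) HOCl = 0.2403 × 3.1 ppm = 0.7448 ppm.

(a) 13.4 g; (b) 0.745 ppm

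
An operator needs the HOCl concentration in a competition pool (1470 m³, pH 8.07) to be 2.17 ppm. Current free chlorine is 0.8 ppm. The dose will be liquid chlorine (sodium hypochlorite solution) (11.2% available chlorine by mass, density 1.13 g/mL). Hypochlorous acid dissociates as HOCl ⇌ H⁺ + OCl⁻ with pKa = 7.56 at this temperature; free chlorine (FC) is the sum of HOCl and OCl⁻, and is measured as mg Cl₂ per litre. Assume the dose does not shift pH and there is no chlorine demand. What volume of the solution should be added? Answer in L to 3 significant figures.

97.5 L

Volume: 1470 m³ = 1,470,000 L.
[OCl⁻]/[HOCl] = 10^(pH − pKa) = 10^(8.07 − 7.56) = 3.236; fraction as HOCl = 1/(1 + 3.236) = 0.2361.
Free chlorine required for 2.17 ppm HOCl: 2.17 / 0.2361 = 9.192 ppm.
FC to add: 9.192 − 0.8 = 8.392 mg/L as Cl₂.
Cl₂ equivalent: 8.392 mg/L × 1,470,000 L = 12,340 g.
Product at 11.2% available Cl: 12,340 / 0.112 = 110,100 g.
Volume: 110,100 g ÷ 1.13 g/mL = 97,470 mL.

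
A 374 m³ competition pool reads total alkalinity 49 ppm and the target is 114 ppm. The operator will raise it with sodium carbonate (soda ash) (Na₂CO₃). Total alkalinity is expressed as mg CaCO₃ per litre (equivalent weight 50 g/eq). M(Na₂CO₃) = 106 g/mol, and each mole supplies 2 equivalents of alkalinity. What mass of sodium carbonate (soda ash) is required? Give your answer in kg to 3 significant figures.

25.8 kg

Volume: 374 m³ = 374,000 L.
Alkalinity to add: (114 − 49) = 65 mg/L as CaCO₃ × 374,000 L = 24,310 g as CaCO₃.
Equivalents: 24,310 g ÷ 50 g/eq = 486.2 eq.
Each mole of Na₂CO₃ supplies 2 eq, so 486.2 / 2 = 243.1 mol.
Mass: 243.1 mol × 106 g/mol = 25,770 g.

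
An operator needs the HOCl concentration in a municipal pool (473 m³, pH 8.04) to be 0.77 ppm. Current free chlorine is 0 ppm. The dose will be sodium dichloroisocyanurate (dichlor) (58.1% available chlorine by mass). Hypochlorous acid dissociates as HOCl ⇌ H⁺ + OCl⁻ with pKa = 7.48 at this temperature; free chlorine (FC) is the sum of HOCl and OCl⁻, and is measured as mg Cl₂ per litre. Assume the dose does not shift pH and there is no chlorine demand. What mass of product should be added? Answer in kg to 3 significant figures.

Volume: 473 m³ = 473,000 L.
[OCl⁻]/[HOCl] = 10^(pH − pKa) = 10^(8.04 − 7.48) = 3.631; fraction as HOCl = 1/(1 + 3.631) = 0.2159.
Free chlorine required for 0.77 ppm HOCl: 0.77 / 0.2159 = 3.566 ppm.
FC to add: 3.566 − 0 = 3.566 mg/L as Cl₂.
Cl₂ equivalent: 3.566 mg/L × 473,000 L = 1687 g.
Product at 58.1% available Cl: 1687 / 0.581 = 2903 g.

2.90 kg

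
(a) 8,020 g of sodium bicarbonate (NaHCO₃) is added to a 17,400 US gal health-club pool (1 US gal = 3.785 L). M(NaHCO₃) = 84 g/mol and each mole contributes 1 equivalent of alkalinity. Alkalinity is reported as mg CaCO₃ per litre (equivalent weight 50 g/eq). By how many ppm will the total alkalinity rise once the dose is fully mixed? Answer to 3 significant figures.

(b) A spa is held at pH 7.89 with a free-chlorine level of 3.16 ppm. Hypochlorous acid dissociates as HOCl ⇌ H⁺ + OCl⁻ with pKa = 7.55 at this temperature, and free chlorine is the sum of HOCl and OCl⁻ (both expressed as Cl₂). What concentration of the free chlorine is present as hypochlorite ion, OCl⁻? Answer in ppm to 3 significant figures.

(a) 72.5 ppm; (b) 2.17 ppm

(a) Volume: 17,400 US gal × 3.785 L/gal = 65,859 L.
(a) Moles of NaHCO₃: 8,020 g ÷ 84 g/mol = 95.48 mol → 95.48 eq of alkalinity.
(a) As CaCO₃: 95.48 eq × 50 g/eq = 4774 g.
(a) Rise: 4774 g / 65,859 L × 1000 = 72.49 mg/L.

(b) [OCl⁻]/[HOCl] = 10^(pH − pKa) = 10^(7.89 − 7.55) = 10^0.34 = 2.188.
(b) Fraction as HOCl = 1 / (1 + 2.188) = 0.3137.
(b) OCl⁻ = (1 − 0.3137) × 3.16 ppm = 2.169 ppm.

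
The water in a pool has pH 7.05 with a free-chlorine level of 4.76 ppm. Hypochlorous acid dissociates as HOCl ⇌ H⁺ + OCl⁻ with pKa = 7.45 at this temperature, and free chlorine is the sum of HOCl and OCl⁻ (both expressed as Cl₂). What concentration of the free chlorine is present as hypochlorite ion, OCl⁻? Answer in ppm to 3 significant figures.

[OCl⁻]/[HOCl] = 10^(pH − pKa) = 10^(7.05 − 7.45) = 10^-0.40 = 0.3981.
Fraction as HOCl = 1 / (1 + 0.3981) = 0.7153.
OCl⁻ = (1 − 0.7153) × 4.76 ppm = 1.355 ppm.

1.36 ppm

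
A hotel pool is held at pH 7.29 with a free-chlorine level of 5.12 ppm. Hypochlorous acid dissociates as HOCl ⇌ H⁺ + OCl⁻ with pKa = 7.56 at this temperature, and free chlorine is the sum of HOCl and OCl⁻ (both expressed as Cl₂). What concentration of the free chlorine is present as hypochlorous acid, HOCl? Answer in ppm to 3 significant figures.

3.33 ppm

[OCl⁻]/[HOCl] = 10^(pH − pKa) = 10^(7.29 − 7.56) = 10^-0.27 = 0.537.
Fraction as HOCl = 1 / (1 + 0.537) = 0.6506.
HOCl = 0.6506 × 5.12 ppm = 3.331 ppm.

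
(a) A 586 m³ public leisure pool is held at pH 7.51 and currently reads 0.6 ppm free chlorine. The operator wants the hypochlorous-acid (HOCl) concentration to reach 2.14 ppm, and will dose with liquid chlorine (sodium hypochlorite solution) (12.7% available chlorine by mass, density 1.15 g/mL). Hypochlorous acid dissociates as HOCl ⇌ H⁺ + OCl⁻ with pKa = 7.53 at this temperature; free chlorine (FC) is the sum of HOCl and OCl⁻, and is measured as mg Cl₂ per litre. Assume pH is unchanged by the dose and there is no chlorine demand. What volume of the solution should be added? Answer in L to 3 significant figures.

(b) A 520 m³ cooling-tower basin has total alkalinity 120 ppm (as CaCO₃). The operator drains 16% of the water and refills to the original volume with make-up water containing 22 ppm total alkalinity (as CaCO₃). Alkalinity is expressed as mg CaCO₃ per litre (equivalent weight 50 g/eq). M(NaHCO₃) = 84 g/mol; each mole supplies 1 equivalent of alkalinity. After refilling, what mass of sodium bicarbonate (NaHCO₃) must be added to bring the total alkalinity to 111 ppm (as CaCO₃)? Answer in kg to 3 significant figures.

(a) 14.4 L; (b) 5.84 kg

(a) Volume: 586 m³ = 586,000 L.
(a) [OCl⁻]/[HOCl] = 10^(pH − pKa) = 10^(7.51 − 7.53) = 0.955; fraction as HOCl = 1/(1 + 0.955) = 0.5115.
(a) Free chlorine required for 2.14 ppm HOCl: 2.14 / 0.5115 = 4.184 ppm.
(a) FC to add: 4.184 − 0.6 = 3.584 mg/L as Cl₂.
(a) Cl₂ equivalent: 3.584 mg/L × 586,000 L = 2100 g.
(a) Product at 12.7% available Cl: 2100 / 0.127 = 16,540 g.
(a) Volume: 16,540 g ÷ 1.15 g/mL = 14,380 mL.

(b) Volume: 520 m³ = 520,000 L.
(b) After draining 16% and refilling: 120 × 0.84 + 22 × 0.16 = 104.32 ppm.
(b) Deficit to target: 111 − 104.32 = 6.68 mg/L.
(b) As CaCO₃: 6.68 mg/L × 520,000 L = 3474 g; ÷ 50 g/eq ÷ 1 = 69.47 mol NaHCO₃.
(b) Mass: 69.47 × 84 = 5836 g.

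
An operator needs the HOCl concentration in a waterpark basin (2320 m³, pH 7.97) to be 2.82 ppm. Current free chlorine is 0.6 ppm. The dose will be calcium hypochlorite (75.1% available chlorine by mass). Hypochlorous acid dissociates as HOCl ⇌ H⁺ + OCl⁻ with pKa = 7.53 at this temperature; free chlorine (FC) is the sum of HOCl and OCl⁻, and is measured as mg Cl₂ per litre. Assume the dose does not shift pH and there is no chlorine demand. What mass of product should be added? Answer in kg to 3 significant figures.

Volume: 2320 m³ = 2,320,000 L.
[OCl⁻]/[HOCl] = 10^(pH − pKa) = 10^(7.97 − 7.53) = 2.754; fraction as HOCl = 1/(1 + 2.754) = 0.2664.
Free chlorine required for 2.82 ppm HOCl: 2.82 / 0.2664 = 10.59 ppm.
FC to add: 10.59 − 0.6 = 9.987 mg/L as Cl₂.
Cl₂ equivalent: 9.987 mg/L × 2,320,000 L = 23,170 g.
Product at 75.1% available Cl: 23,170 / 0.751 = 30,850 g.

30.9 kg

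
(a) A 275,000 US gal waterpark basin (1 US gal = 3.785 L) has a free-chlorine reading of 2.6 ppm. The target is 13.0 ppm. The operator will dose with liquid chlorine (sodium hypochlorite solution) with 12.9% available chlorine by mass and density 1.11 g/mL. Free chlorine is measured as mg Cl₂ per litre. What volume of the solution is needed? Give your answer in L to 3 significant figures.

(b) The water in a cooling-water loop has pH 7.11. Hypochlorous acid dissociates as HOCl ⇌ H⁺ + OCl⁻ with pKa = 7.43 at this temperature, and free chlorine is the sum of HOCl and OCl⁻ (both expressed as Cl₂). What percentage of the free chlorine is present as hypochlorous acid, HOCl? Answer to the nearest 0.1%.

(a) Volume: 275,000 US gal × 3.785 L/gal = 1,040,875 L.
(a) Chlorine deficit: 13.0 − 2.6 = 10.4 ppm = 10.4 mg/L as Cl₂.
(a) Cl₂ equivalent needed: 10.4 mg/L × 1,040,875 L = 10,830,000 mg = 10,830 g.
(a) Product at 12.9% available chlorine: 10,830 / 0.129 = 83,920 g.
(a) Volume at density 1.11 g/mL: 83,920 g ÷ 1.11 g/mL = 75,600 mL.

(b) [OCl⁻]/[HOCl] = 10^(pH − pKa) = 10^(7.11 − 7.43) = 10^-0.32 = 0.4786.
(b) Fraction as HOCl = 1 / (1 + 0.4786) = 0.6763.

(a) 75.6 L; (b) 67.6%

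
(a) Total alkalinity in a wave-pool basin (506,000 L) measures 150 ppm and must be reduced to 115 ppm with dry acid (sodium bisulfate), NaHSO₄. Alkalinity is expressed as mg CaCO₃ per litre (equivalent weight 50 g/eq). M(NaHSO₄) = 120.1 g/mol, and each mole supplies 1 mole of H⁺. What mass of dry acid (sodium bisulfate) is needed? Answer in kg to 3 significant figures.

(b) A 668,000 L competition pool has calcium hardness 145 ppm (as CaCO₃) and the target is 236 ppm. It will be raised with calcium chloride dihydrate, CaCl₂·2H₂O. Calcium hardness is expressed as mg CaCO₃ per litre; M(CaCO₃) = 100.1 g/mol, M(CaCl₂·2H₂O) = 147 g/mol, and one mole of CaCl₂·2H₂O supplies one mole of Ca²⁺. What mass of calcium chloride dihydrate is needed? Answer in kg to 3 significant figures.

(a) 42.5 kg; (b) 89.3 kg

(a) Alkalinity to neutralize: (150 − 115) = 35 mg/L as CaCO₃ × 506,000 L = 17,710 g as CaCO₃.
(a) Equivalents of H⁺ required: 17,710 ÷ 50 g/eq = 354.2 eq = 354.2 mol NaHSO₄.
(a) Mass of NaHSO₄: 354.2 × 120.1 = 42,540 g.

(b) Hardness to add: (236 − 145) = 91 mg/L as CaCO₃ × 668,000 L = 60,790 g as CaCO₃.
(b) Moles of Ca²⁺ (1 mol Ca²⁺ ≡ 1 mol CaCO₃): 60,790 / 100.1 g/mol = 607.3 mol.
(b) Mass of CaCl₂·2H₂O: 607.3 × 147 = 89,270 g.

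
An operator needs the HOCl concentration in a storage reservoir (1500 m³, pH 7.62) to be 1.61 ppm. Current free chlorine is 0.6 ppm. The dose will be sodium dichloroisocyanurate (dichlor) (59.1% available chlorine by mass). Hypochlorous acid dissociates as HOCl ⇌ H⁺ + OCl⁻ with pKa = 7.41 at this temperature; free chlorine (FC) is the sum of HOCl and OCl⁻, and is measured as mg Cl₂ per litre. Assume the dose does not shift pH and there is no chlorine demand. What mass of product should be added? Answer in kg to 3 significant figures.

Volume: 1500 m³ = 1,500,000 L.
[OCl⁻]/[HOCl] = 10^(pH − pKa) = 10^(7.62 − 7.41) = 1.622; fraction as HOCl = 1/(1 + 1.622) = 0.3814.
Free chlorine required for 1.61 ppm HOCl: 1.61 / 0.3814 = 4.221 ppm.
FC to add: 4.221 − 0.6 = 3.621 mg/L as Cl₂.
Cl₂ equivalent: 3.621 mg/L × 1,500,000 L = 5432 g.
Product at 59.1% available Cl: 5432 / 0.591 = 9191 g.

9.19 kg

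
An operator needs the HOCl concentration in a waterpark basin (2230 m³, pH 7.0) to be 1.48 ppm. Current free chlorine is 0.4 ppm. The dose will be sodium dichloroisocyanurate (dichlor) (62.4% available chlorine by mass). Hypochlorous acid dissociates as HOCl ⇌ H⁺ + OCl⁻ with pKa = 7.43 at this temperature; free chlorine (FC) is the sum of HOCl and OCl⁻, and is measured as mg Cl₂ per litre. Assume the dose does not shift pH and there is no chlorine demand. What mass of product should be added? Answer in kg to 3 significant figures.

5.82 kg

Volume: 2230 m³ = 2,230,000 L.
[OCl⁻]/[HOCl] = 10^(pH − pKa) = 10^(7.0 − 7.43) = 0.3715; fraction as HOCl = 1/(1 + 0.3715) = 0.7291.
Free chlorine required for 1.48 ppm HOCl: 1.48 / 0.7291 = 2.03 ppm.
FC to add: 2.03 − 0.4 = 1.63 mg/L as Cl₂.
Cl₂ equivalent: 1.63 mg/L × 2,230,000 L = 3635 g.
Product at 62.4% available Cl: 3635 / 0.624 = 5825 g.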